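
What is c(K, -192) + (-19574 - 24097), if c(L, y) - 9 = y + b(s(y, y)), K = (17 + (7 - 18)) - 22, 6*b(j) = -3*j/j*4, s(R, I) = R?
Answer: -43856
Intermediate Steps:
b(j) = -2 (b(j) = (-3*j/j*4)/6 = (-3*1*4)/6 = (-3*4)/6 = (⅙)*(-12) = -2)
K = -16 (K = (17 - 11) - 22 = 6 - 22 = -16)
c(L, y) = 7 + y (c(L, y) = 9 + (y - 2) = 9 + (-2 + y) = 7 + y)
c(K, -192) + (-19574 - 24097) = (7 - 192) + (-19574 - 24097) = -185 - 43671 = -43856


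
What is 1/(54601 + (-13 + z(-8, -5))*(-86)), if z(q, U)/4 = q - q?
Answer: 1/55719 ≈ 1.7947e-5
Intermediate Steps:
z(q, U) = 0 (z(q, U) = 4*(q - q) = 4*0 = 0)
1/(54601 + (-13 + z(-8, -5))*(-86)) = 1/(54601 + (-13 + 0)*(-86)) = 1/(54601 - 13*(-86)) = 1/(54601 + 1118) = 1/55719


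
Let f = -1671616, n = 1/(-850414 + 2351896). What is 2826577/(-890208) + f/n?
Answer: -2234334247552168273/890208 ≈ -2.5099e+12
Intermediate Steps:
n = 1/1501482 ≈ 6.6601e-7
2826577/(-890208) + f/n = 2826577/(-890208) - 1671616/1/1501482 = 2826577*(-1/890208) - 1671616*1501482 = -2826577/890208 - 2509901334912 = -2234334247552168273/890208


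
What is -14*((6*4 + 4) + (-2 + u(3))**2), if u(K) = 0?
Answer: -448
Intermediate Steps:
-14*((6*4 + 4) + (-2 + u(3))**2) = -14*((6*4 + 4) + (-2 + 0)**2) = -14*((24 + 4) + (-2)**2) = -14*(28 + 4) = -14*32 = -448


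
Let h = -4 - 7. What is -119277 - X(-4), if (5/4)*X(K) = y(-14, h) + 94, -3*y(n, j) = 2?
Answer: -358055/3 ≈ -1.1935e+5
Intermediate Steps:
h = -11
y(n, j) = -⅔ (y(n, j) = -⅓*2 = -⅔)
X(K) = 224/3 (X(K) = 4*(-⅔ + 94)/5 = (⅘)*(280/3) = 224/3)
-119277 - X(-4) = -119277 - 1*224/3 = -119277 - 224/3 = -358055/3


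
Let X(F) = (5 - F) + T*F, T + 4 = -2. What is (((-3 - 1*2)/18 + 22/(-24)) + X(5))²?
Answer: 1261129/1296 ≈ 973.09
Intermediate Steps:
T = -6 (T = -4 - 2 = -6)
X(F) = 5 - 7*F (X(F) = (5 - F) - 6*F = 5 - 7*F)
(((-3 - 1*2)/18 + 22/(-24)) + X(5))² = (((-3 - 1*2)/18 + 22/(-24)) + (5 - 7*5))² = (((-3 - 2)*(1/18) + 22*(-1/24)) + (5 - 35))² = ((-5*1/18 - 11/12) - 30)² = ((-5/18 - 11/12) - 30)² = (-43/36 - 30)² = (-1123/36)² = 1261129/1296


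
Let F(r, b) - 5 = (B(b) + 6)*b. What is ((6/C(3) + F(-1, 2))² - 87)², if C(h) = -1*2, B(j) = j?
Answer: 56169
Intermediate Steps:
C(h) = -2
F(r, b) = 5 + b*(6 + b) (F(r, b) = 5 + (b + 6)*b = 5 + (6 + b)*b = 5 + b*(6 + b))
((6/C(3) + F(-1, 2))² - 87)² = ((6/(-2) + (5 + 2² + 6*2))² - 87)² = ((6*(-½) + (5 + 4 + 12))² - 87)² = ((-3 + 21)² - 87)² = (18² - 87)² = (324 - 87)² = 237² = 56169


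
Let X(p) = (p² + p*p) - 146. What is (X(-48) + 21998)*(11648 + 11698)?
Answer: 617735160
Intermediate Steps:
X(p) = -146 + 2*p² (X(p) = (p² + p²) - 146 = 2*p² - 146 = -146 + 2*p²)
(X(-48) + 21998)*(11648 + 11698) = ((-146 + 2*(-48)²) + 21998)*(11648 + 11698) = ((-146 + 2*2304) + 21998)*23346 = ((-146 + 4608) + 21998)*23346 = (4462 + 21998)*23346 = 26460*23346 = 617735160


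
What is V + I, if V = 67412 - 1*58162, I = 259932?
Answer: 269182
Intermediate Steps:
V = 9250 (V = 67412 - 58162 = 9250)
V + I = 9250 + 259932 = 269182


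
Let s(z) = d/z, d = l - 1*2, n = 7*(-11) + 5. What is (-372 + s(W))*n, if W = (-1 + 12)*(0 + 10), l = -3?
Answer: 294660/11 ≈ 26787.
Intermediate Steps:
n = -72 (n = -77 + 5 = -72)
d = -5 (d = -3 - 1*2 = -3 - 2 = -5)
W = 110 (W = 11*10 = 110)
s(z) = -5/z
(-372 + s(W))*n = (-372 - 5/110)*(-72) = (-372 - 5*1/110)*(-72) = (-372 - 1/22)*(-72) = -8185/22*(-72) = 294660/11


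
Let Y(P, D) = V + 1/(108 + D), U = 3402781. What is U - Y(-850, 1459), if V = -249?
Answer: 5332548009/1567 ≈ 3.4030e+6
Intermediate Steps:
Y(P, D) = -249 + 1/(108 + D)
U - Y(-850, 1459) = 3402781 - (-26891 - 249*1459)/(108 + 1459) = 3402781 - (-26891 - 363291)/1567 = 3402781 - (-390182)/1567 = 3402781 - 1*(-390182/1567) = 3402781 + 390182/1567 = 5332548009/1567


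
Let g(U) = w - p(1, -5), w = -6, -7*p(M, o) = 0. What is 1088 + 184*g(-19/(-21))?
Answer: -16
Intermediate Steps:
p(M, o) = 0 (p(M, o) = -1/7*0 = 0)
g(U) = -6 (g(U) = -6 - 1*0 = -6 + 0 = -6)
1088 + 184*g(-19/(-21)) = 1088 + 184*(-6) = 1088 - 1104 = -16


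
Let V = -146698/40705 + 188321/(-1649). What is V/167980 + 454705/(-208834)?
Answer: -2564280842274800769/1177327268556894700 ≈ -2.1781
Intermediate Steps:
V = -7907511307/67122545 (V = -146698*1/40705 + 188321*(-1/1649) = -146698/40705 - 188321/1649 = -7907511307/67122545 ≈ -117.81)
V/167980 + 454705/(-208834) = -7907511307/67122545/167980 + 454705/(-208834) = -7907511307/67122545*1/167980 + 454705*(-1/208834) = -7907511307/11275245109100 - 454705/208834 = -2564280842274800769/1177327268556894700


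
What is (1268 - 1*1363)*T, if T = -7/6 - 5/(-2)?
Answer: -380/3 ≈ -126.67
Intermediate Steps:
T = 4/3 (T = -7*1/6 - 5*(-1/2) = -7/6 + 5/2 = 4/3 ≈ 1.3333)
(1268 - 1*1363)*T = (1268 - 1*1363)*(4/3) = (1268 - 1363)*(4/3) = -95*4/3 = -380/3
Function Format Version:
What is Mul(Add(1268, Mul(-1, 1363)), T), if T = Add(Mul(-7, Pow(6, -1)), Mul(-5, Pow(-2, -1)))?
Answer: Rational(-380, 3) ≈ -126.67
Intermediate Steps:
T = Rational(4, 3) (T = Add(Mul(-7, Rational(1, 6)), Mul(-5, Rational(-1, 2))) = Add(Rational(-7, 6), Rational(5, 2)) = Rational(4, 3) ≈ 1.3333)
Mul(Add(1268, Mul(-1, 1363)), T) = Mul(Add(1268, Mul(-1, 1363)), Rational(4, 3)) = Mul(Add(1268, -1363), Rational(4, 3)) = Mul(-95, Rational(4, 3)) = Rational(-380, 3)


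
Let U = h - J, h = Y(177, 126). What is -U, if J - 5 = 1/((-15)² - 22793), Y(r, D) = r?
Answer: -3881697/22568 ≈ -172.00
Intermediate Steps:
J = 112839/22568 (J = 5 + 1/((-15)² - 22793) = 5 + 1/(225 - 22793) = 5 + 1/(-22568) = 5 - 1/22568 = 112839/22568 ≈ 5.0000)
h = 177
U = 3881697/22568 (U = 177 - 1*112839/22568 = 177 - 112839/22568 = 3881697/22568 ≈ 172.00)
-U = -1*3881697/22568 = -3881697/22568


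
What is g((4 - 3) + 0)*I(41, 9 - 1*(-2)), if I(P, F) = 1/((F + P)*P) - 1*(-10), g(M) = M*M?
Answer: 21321/2132 ≈ 10.000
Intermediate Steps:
g(M) = M**2
I(P, F) = 10 + 1/(P*(F + P)) (I(P, F) = 1/(P*(F + P)) + 10 = 10 + 1/(P*(F + P)))
g((4 - 3) + 0)*I(41, 9 - 1*(-2)) = ((4 - 3) + 0)**2*((1 + 10*41**2 + 10*(9 - 1*(-2))*41)/(41*((9 - 1*(-2)) + 41))) = (1 + 0)**2*((1 + 10*1681 + 10*(9 + 2)*41)/(41*((9 + 2) + 41))) = 1**2*((1 + 16810 + 10*11*41)/(41*(11 + 41))) = 1*((1/41)*(1 + 16810 + 4510)/52) = 1*((1/41)*(1/52)*21321) = 1*(21321/2132) = 21321/2132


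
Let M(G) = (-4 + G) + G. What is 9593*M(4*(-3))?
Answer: -268604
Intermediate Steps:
M(G) = -4 + 2*G
9593*M(4*(-3)) = 9593*(-4 + 2*(4*(-3))) = 9593*(-4 + 2*(-12)) = 9593*(-4 - 24) = 9593*(-28) = -268604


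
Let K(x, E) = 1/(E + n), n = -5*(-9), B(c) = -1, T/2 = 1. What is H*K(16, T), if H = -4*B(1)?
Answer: 4/47 ≈ 0.085106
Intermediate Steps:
T = 2 (T = 2*1 = 2)
n = 45
K(x, E) = 1/(45 + E) (K(x, E) = 1/(E + 45) = 1/(45 + E))
H = 4 (H = -4*(-1) = 4)
H*K(16, T) = 4/(45 + 2) = 4/47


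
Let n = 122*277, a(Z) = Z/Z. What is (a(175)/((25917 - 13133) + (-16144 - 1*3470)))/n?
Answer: -1/230813020 ≈ -4.3325e-9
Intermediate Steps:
a(Z) = 1
n = 33794
(a(175)/((25917 - 13133) + (-16144 - 1*3470)))/n = (1/((25917 - 13133) + (-16144 - 1*3470)))/33794 = (1/(12784 + (-16144 - 3470)))*(1/33794) = (1/(12784 - 19614))*(1/33794) = (1/(-6830))*(1/33794) = (1*(-1/6830))*(1/33794) = -1/6830*1/33794 = -1/230813020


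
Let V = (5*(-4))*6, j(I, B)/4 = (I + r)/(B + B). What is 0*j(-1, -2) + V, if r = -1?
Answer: -120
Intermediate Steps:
j(I, B) = 2*(-1 + I)/B (j(I, B) = 4*((I - 1)/(B + B)) = 4*((-1 + I)/((2*B))) = 4*((-1 + I)*(1/(2*B))) = 4*((-1 + I)/(2*B)) = 2*(-1 + I)/B)
V = -120 (V = -20*6 = -120)
0*j(-1, -2) + V = 0*(2*(-1 - 1)/(-2)) - 120 = 0*(2*(-½)*(-2)) - 120 = 0*2 - 120 = 0 - 120 = -120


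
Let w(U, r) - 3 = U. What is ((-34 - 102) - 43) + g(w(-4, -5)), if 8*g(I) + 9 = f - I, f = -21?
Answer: -1461/8 ≈ -182.63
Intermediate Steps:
w(U, r) = 3 + U
g(I) = -15/4 - I/8 (g(I) = -9/8 + (-21 - I)/8 = -9/8 + (-21/8 - I/8) = -15/4 - I/8)
((-34 - 102) - 43) + g(w(-4, -5)) = ((-34 - 102) - 43) + (-15/4 - (3 - 4)/8) = (-136 - 43) + (-15/4 - ⅛*(-1)) = -179 + (-15/4 + ⅛) = -179 - 29/8 = -1461/8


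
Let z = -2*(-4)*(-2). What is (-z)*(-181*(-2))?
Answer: 5792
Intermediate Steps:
z = -16 (z = 8*(-2) = -16)
(-z)*(-181*(-2)) = (-1*(-16))*(-181*(-2)) = 16*362 = 5792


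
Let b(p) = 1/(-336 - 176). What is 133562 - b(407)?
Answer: 68383745/512 ≈ 1.3356e+5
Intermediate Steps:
b(p) = -1/512 (b(p) = 1/(-512) = -1/512)
133562 - b(407) = 133562 - 1*(-1/512) = 133562 + 1/512 = 68383745/512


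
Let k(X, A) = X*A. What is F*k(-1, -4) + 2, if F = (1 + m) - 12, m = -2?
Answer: -50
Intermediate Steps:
k(X, A) = A*X
F = -13 (F = (1 - 2) - 12 = -1 - 12 = -13)
F*k(-1, -4) + 2 = -(-52)*(-1) + 2 = -13*4 + 2 = -52 + 2 = -50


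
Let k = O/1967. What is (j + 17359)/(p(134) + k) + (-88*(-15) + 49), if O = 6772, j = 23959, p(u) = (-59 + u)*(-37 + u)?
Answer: 19680830699/14316697 ≈ 1374.7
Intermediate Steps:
k = 6772/1967 ≈ 3.4428
(j + 17359)/(p(134) + k) + (-88*(-15) + 49) = (23959 + 17359)/((2183 + 134² - 96*134) + 6772/1967) + (-88*(-15) + 49) = 41318/((2183 + 17956 - 12864) + 6772/1967) + (1320 + 49) = 41318/(7275 + 6772/1967) + 1369 = 41318/(14316697/1967) + 1369 = 41318*(1967/14316697) + 1369 = 81272506/14316697 + 1369 = 19680830699/14316697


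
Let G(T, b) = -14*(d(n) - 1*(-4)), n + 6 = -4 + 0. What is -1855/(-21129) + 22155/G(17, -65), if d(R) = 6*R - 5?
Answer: 67099595/2577738 ≈ 26.030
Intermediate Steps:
n = -10 (n = -6 + (-4 + 0) = -6 - 4 = -10)
d(R) = -5 + 6*R
G(T, b) = 854 (G(T, b) = -14*((-5 + 6*(-10)) - 1*(-4)) = -14*((-5 - 60) + 4) = -14*(-65 + 4) = -14*(-61) = 854)
-1855/(-21129) + 22155/G(17, -65) = -1855/(-21129) + 22155/854 = -1855*(-1/21129) + 22155*(1/854) = 1855/21129 + 3165/122 = 67099595/2577738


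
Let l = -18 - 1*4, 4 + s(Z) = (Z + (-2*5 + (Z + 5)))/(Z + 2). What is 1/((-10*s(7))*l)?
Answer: -1/660 ≈ -0.0015152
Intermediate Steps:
s(Z) = -4 + (-5 + 2*Z)/(2 + Z) (s(Z) = -4 + (Z + (-2*5 + (Z + 5)))/(Z + 2) = -4 + (Z + (-10 + (5 + Z)))/(2 + Z) = -4 + (Z + (-5 + Z))/(2 + Z) = -4 + (-5 + 2*Z)/(2 + Z))
l = -22 (l = -18 - 4 = -22)
1/((-10*s(7))*l) = 1/(-10*(-13 - 2*7)/(2 + 7)*(-22)) = 1/(-10*(-13 - 14)/9*(-22)) = 1/(-10*(-27)/9*(-22)) = 1/(-10*(-3)*(-22)) = 1/(30*(-22)) = 1/(-660) = -1/660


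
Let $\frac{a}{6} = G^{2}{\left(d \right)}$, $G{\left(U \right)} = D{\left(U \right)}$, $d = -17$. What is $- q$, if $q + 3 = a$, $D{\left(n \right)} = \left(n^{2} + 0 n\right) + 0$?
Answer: $-501123$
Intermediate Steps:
$D{\left(n \right)} = n^{2}$ ($D{\left(n \right)} = \left(n^{2} + 0\right) + 0 = n^{2} + 0 = n^{2}$)
$G{\left(U \right)} = U^{2}$
$a = 501126$ ($a = 6 \left(\left(-17\right)^{2}\right)^{2} = 6 \cdot 289^{2} = 6 \cdot 83521 = 501126$)
$q = 501123$ ($q = -3 + 501126 = 501123$)
$- q = \left(-1\right) 501123 = -501123$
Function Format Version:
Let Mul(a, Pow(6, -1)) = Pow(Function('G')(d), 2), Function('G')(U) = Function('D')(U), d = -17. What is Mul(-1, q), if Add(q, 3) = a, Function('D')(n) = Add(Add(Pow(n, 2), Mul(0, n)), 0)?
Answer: -501123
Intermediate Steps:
Function('D')(n) = Pow(n, 2) (Function('D')(n) = Add(Add(Pow(n, 2), 0), 0) = Add(Pow(n, 2), 0) = Pow(n, 2))
Function('G')(U) = Pow(U, 2)
a = 501126 (a = Mul(6, Pow(Pow(-17, 2), 2)) = Mul(6, Pow(289, 2)) = Mul(6, 83521) = 501126)
q = 501123 (q = Add(-3, 501126) = 501123)
Mul(-1, q) = Mul(-1, 501123) = -501123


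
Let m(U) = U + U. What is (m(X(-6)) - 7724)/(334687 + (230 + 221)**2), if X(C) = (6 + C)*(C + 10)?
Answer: -1931/134522 ≈ -0.014355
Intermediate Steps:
X(C) = (6 + C)*(10 + C)
m(U) = 2*U
(m(X(-6)) - 7724)/(334687 + (230 + 221)**2) = (2*(60 + (-6)**2 + 16*(-6)) - 7724)/(334687 + (230 + 221)**2) = (2*(60 + 36 - 96) - 7724)/(334687 + 451**2) = (2*0 - 7724)/(334687 + 203401) = (0 - 7724)/538088 = -7724*1/538088 = -1931/134522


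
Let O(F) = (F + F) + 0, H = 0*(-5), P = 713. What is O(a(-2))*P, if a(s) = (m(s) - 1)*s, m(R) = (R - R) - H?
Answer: 2852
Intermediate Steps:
H = 0
m(R) = 0 (m(R) = (R - R) - 1*0 = 0 + 0 = 0)
a(s) = -s (a(s) = (0 - 1)*s = -s)
O(F) = 2*F (O(F) = 2*F + 0 = 2*F)
O(a(-2))*P = (2*(-1*(-2)))*713 = (2*2)*713 = 4*713 = 2852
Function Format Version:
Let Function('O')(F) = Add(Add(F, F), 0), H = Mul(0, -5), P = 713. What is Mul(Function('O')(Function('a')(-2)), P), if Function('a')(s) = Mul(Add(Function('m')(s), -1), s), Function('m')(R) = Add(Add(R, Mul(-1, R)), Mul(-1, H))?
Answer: 2852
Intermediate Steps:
H = 0
Function('m')(R) = 0 (Function('m')(R) = Add(Add(R, Mul(-1, R)), Mul(-1, 0)) = Add(0, 0) = 0)
Function('a')(s) = Mul(-1, s) (Function('a')(s) = Mul(Add(0, -1), s) = Mul(-1, s))
Function('O')(F) = Mul(2, F) (Function('O')(F) = Add(Mul(2, F), 0) = Mul(2, F))
Mul(Function('O')(Function('a')(-2)), P) = Mul(Mul(2, Mul(-1, -2)), 713) = Mul(Mul(2, 2), 713) = Mul(4, 713) = 2852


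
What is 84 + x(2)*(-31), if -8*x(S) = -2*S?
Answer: 137/2 ≈ 68.500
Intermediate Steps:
x(S) = S/4 (x(S) = -(-1)*S/4 = S/4)
84 + x(2)*(-31) = 84 + ((¼)*2)*(-31) = 84 + (½)*(-31) = 84 - 31/2 = 137/2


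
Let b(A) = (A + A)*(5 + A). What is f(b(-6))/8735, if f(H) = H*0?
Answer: 0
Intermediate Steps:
b(A) = 2*A*(5 + A) (b(A) = (2*A)*(5 + A) = 2*A*(5 + A))
f(H) = 0
f(b(-6))/8735 = 0/8735 = 0*(1/8735) = 0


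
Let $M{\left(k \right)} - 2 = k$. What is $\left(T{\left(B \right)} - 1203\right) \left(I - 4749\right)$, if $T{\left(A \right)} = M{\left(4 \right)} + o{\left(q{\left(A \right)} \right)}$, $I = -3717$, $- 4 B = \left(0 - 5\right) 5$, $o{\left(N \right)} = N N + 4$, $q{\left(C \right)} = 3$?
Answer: $10023744$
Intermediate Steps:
$o{\left(N \right)} = 4 + N^{2}$ ($o{\left(N \right)} = N^{2} + 4 = 4 + N^{2}$)
$M{\left(k \right)} = 2 + k$
$B = \frac{25}{4}$ ($B = - \frac{\left(0 - 5\right) 5}{4} = - \frac{\left(-5\right) 5}{4} = \left(- \frac{1}{4}\right) \left(-25\right) = \frac{25}{4} \approx 6.25$)
$T{\left(A \right)} = 19$ ($T{\left(A \right)} = \left(2 + 4\right) + \left(4 + 3^{2}\right) = 6 + \left(4 + 9\right) = 6 + 13 = 19$)
$\left(T{\left(B \right)} - 1203\right) \left(I - 4749\right) = \left(19 - 1203\right) \left(-3717 - 4749\right) = \left(-1184\right) \left(-8466\right) = 10023744$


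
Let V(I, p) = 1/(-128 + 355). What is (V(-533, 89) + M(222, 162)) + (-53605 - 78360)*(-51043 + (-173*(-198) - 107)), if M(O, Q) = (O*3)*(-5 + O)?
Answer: 506170311775/227 ≈ 2.2298e+9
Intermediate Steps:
V(I, p) = 1/227
M(O, Q) = 3*O*(-5 + O) (M(O, Q) = (3*O)*(-5 + O) = 3*O*(-5 + O))
(V(-533, 89) + M(222, 162)) + (-53605 - 78360)*(-51043 + (-173*(-198) - 107)) = (1/227 + 3*222*(-5 + 222)) + (-53605 - 78360)*(-51043 + (-173*(-198) - 107)) = (1/227 + 3*222*217) - 131965*(-51043 + (34254 - 107)) = (1/227 + 144522) - 131965*(-51043 + 34147) = 32806495/227 - 131965*(-16896) = 32806495/227 + 2229680640 = 506170311775/227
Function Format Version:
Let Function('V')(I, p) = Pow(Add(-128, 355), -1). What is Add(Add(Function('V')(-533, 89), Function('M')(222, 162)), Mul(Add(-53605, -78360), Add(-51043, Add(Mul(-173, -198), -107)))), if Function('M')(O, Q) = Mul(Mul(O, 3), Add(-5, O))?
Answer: Rational(506170311775, 227) ≈ 2.2298e+9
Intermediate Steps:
Function('V')(I, p) = Rational(1, 227) (Function('V')(I, p) = Pow(227, -1) = Rational(1, 227))
Function('M')(O, Q) = Mul(3, O, Add(-5, O)) (Function('M')(O, Q) = Mul(Mul(3, O), Add(-5, O)) = Mul(3, O, Add(-5, O)))
Add(Add(Function('V')(-533, 89), Function('M')(222, 162)), Mul(Add(-53605, -78360), Add(-51043, Add(Mul(-173, -198), -107)))) = Add(Add(Rational(1, 227), Mul(3, 222, Add(-5, 222))), Mul(Add(-53605, -78360), Add(-51043, Add(Mul(-173, -198), -107)))) = Add(Add(Rational(1, 227), Mul(3, 222, 217)), Mul(-131965, Add(-51043, Add(34254, -107)))) = Add(Add(Rational(1, 227), 144522), Mul(-131965, Add(-51043, 34147))) = Add(Rational(32806495, 227), Mul(-131965, -16896)) = Add(Rational(32806495, 227), 2229680640) = Rational(506170311775, 227)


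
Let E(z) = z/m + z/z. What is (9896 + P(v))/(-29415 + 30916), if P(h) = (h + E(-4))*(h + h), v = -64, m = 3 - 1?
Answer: 18216/1501 ≈ 12.136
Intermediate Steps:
m = 2
E(z) = 1 + z/2 (E(z) = z/2 + z/z = z*(½) + 1 = z/2 + 1 = 1 + z/2)
P(h) = 2*h*(-1 + h) (P(h) = (h + (1 + (½)*(-4)))*(h + h) = (h + (1 - 2))*(2*h) = (h - 1)*(2*h) = (-1 + h)*(2*h) = 2*h*(-1 + h))
(9896 + P(v))/(-29415 + 30916) = (9896 + 2*(-64)*(-1 - 64))/(-29415 + 30916) = (9896 + 2*(-64)*(-65))/1501 = (9896 + 8320)*(1/1501) = 18216*(1/1501) = 18216/1501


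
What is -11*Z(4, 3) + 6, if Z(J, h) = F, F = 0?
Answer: 6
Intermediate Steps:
Z(J, h) = 0
-11*Z(4, 3) + 6 = -11*0 + 6 = 0 + 6 = 6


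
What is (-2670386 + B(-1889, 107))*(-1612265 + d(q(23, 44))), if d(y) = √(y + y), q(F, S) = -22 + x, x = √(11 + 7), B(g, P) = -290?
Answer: 4305837441140 - 2670676*√(-44 + 6*√2) ≈ 4.3058e+12 - 1.5916e+7*I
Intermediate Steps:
x = 3*√2 (x = √18 = 3*√2 ≈ 4.2426)
q(F, S) = -22 + 3*√2
d(y) = √2*√y (d(y) = √(2*y) = √2*√y)
(-2670386 + B(-1889, 107))*(-1612265 + d(q(23, 44))) = (-2670386 - 290)*(-1612265 + √2*√(-22 + 3*√2)) = -2670676*(-1612265 + √2*√(-22 + 3*√2)) = 4305837441140 - 2670676*√2*√(-22 + 3*√2)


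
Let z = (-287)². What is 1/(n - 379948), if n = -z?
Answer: -1/462317 ≈ -2.1630e-6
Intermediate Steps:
z = 82369
n = -82369 (n = -1*82369 = -82369)
1/(n - 379948) = 1/(-82369 - 379948) = 1/(-462317) = -1/462317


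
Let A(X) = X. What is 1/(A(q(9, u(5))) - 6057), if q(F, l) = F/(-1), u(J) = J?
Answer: -1/6066 ≈ -0.00016485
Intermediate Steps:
q(F, l) = -F (q(F, l) = F*(-1) = -F)
1/(A(q(9, u(5))) - 6057) = 1/(-1*9 - 6057) = 1/(-9 - 6057) = 1/(-6066) = -1/6066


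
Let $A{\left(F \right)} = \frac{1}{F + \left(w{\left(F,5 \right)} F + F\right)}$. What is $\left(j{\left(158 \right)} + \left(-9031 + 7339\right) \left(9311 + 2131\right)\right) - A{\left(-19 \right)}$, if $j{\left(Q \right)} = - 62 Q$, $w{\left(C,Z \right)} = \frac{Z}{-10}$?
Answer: $- \frac{1104070618}{57} \approx -1.937 \cdot 10^{7}$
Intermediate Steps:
$w{\left(C,Z \right)} = - \frac{Z}{10}$ ($w{\left(C,Z \right)} = Z \left(- \frac{1}{10}\right) = - \frac{Z}{10}$)
$A{\left(F \right)} = \frac{2}{3 F}$ ($A{\left(F \right)} = \frac{1}{F + \left(\left(- \frac{1}{10}\right) 5 F + F\right)} = \frac{1}{F + \left(- \frac{F}{2} + F\right)} = \frac{1}{F + \frac{F}{2}} = \frac{1}{\frac{3}{2} F} = \frac{2}{3 F}$)
$\left(j{\left(158 \right)} + \left(-9031 + 7339\right) \left(9311 + 2131\right)\right) - A{\left(-19 \right)} = \left(\left(-62\right) 158 + \left(-9031 + 7339\right) \left(9311 + 2131\right)\right) - \frac{2}{3 \left(-19\right)} = \left(-9796 - 19359864\right) - \frac{2}{3} \left(- \frac{1}{19}\right) = \left(-9796 - 19359864\right) - - \frac{2}{57} = -19369660 + \frac{2}{57} = - \frac{1104070618}{57}$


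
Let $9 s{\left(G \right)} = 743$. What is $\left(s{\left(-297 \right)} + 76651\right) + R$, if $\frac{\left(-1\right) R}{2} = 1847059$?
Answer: $- \frac{32556460}{9} \approx -3.6174 \cdot 10^{6}$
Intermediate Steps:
$R = -3694118$ ($R = \left(-2\right) 1847059 = -3694118$)
$s{\left(G \right)} = \frac{743}{9}$ ($s{\left(G \right)} = \frac{1}{9} \cdot 743 = \frac{743}{9}$)
$\left(s{\left(-297 \right)} + 76651\right) + R = \left(\frac{743}{9} + 76651\right) - 3694118 = \frac{690602}{9} - 3694118 = - \frac{32556460}{9}$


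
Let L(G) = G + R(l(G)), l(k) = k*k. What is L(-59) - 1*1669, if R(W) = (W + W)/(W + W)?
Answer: -1727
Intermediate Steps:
l(k) = k**2
R(W) = 1 (R(W) = (2*W)/((2*W)) = (2*W)*(1/(2*W)) = 1)
L(G) = 1 + G (L(G) = G + 1 = 1 + G)
L(-59) - 1*1669 = (1 - 59) - 1*1669 = -58 - 1669 = -1727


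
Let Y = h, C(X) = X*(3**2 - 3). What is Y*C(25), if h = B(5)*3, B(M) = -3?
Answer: -1350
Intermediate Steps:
C(X) = 6*X (C(X) = X*(9 - 3) = X*6 = 6*X)
h = -9 (h = -3*3 = -9)
Y = -9
Y*C(25) = -54*25 = -9*150 = -1350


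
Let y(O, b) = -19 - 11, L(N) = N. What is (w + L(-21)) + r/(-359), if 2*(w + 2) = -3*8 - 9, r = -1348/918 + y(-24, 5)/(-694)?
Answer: -4516687567/114358014 ≈ -39.496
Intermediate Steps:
y(O, b) = -30
r = -226993/159273 (r = -1348/918 - 30/(-694) = -1348*1/918 - 30*(-1/694) = -674/459 + 15/347 = -226993/159273 ≈ -1.4252)
w = -37/2 (w = -2 + (-3*8 - 9)/2 = -2 + (-24 - 9)/2 = -2 + (1/2)*(-33) = -2 - 33/2 = -37/2 ≈ -18.500)
(w + L(-21)) + r/(-359) = (-37/2 - 21) - 226993/159273/(-359) = -79/2 - 226993/159273*(-1/359) = -79/2 + 226993/57179007 = -4516687567/114358014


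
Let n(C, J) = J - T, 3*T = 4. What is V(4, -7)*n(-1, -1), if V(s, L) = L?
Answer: 49/3 ≈ 16.333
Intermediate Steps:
T = 4/3 (T = (1/3)*4 = 4/3 ≈ 1.3333)
n(C, J) = -4/3 + J (n(C, J) = J - 1*4/3 = J - 4/3 = -4/3 + J)
V(4, -7)*n(-1, -1) = -7*(-4/3 - 1) = -7*(-7/3) = 49/3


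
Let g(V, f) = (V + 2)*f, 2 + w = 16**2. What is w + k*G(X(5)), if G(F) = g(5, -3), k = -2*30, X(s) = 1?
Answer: 1514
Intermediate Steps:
w = 254 (w = -2 + 16**2 = -2 + 256 = 254)
g(V, f) = f*(2 + V) (g(V, f) = (2 + V)*f = f*(2 + V))
k = -60
G(F) = -21 (G(F) = -3*(2 + 5) = -3*7 = -21)
w + k*G(X(5)) = 254 - 60*(-21) = 254 + 1260 = 1514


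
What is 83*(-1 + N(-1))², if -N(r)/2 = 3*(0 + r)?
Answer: 2075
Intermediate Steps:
N(r) = -6*r (N(r) = -6*(0 + r) = -6*r)
83*(-1 + N(-1))² = 83*(-1 - 6*(-1))² = 83*(-1 + 6)² = 83*5² = 83*25 = 2075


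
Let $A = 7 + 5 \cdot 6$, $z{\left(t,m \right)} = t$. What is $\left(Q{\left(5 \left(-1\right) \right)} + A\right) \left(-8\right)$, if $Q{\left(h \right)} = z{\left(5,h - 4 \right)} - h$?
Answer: $-376$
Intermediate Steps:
$Q{\left(h \right)} = 5 - h$
$A = 37$ ($A = 7 + 30 = 37$)
$\left(Q{\left(5 \left(-1\right) \right)} + A\right) \left(-8\right) = \left(\left(5 - 5 \left(-1\right)\right) + 37\right) \left(-8\right) = \left(\left(5 - -5\right) + 37\right) \left(-8\right) = \left(\left(5 + 5\right) + 37\right) \left(-8\right) = \left(10 + 37\right) \left(-8\right) = 47 \left(-8\right) = -376$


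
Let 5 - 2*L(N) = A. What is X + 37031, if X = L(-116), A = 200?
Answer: 73867/2 ≈ 36934.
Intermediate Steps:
L(N) = -195/2 (L(N) = 5/2 - 1/2*200 = 5/2 - 100 = -195/2)
X = -195/2 ≈ -97.500
X + 37031 = -195/2 + 37031 = 73867/2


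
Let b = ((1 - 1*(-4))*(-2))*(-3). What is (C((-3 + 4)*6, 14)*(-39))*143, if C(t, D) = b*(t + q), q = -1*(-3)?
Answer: -1505790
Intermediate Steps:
q = 3
b = 30 (b = ((1 + 4)*(-2))*(-3) = (5*(-2))*(-3) = -10*(-3) = 30)
C(t, D) = 90 + 30*t (C(t, D) = 30*(t + 3) = 30*(3 + t) = 90 + 30*t)
(C((-3 + 4)*6, 14)*(-39))*143 = ((90 + 30*((-3 + 4)*6))*(-39))*143 = ((90 + 30*(1*6))*(-39))*143 = ((90 + 30*6)*(-39))*143 = ((90 + 180)*(-39))*143 = (270*(-39))*143 = -10530*143 = -1505790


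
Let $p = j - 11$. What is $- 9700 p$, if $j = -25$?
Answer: $349200$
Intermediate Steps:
$p = -36$ ($p = -25 - 11 = -36$)
$- 9700 p = \left(-9700\right) \left(-36\right) = 349200$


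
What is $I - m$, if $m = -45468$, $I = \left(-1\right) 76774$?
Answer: $-31306$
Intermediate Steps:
$I = -76774$
$I - m = -76774 - -45468 = -76774 + 45468 = -31306$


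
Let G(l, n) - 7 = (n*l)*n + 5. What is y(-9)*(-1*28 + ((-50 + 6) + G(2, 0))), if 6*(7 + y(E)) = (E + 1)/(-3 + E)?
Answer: 1240/3 ≈ 413.33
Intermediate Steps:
G(l, n) = 12 + l*n² (G(l, n) = 7 + ((n*l)*n + 5) = 7 + ((l*n)*n + 5) = 7 + (l*n² + 5) = 7 + (5 + l*n²) = 12 + l*n²)
y(E) = -7 + (1 + E)/(6*(-3 + E)) (y(E) = -7 + ((E + 1)/(-3 + E))/6 = -7 + ((1 + E)/(-3 + E))/6 = -7 + (1 + E)/(6*(-3 + E)))
y(-9)*(-1*28 + ((-50 + 6) + G(2, 0))) = ((127 - 41*(-9))/(6*(-3 - 9)))*(-1*28 + ((-50 + 6) + (12 + 2*0²))) = ((⅙)*(127 + 369)/(-12))*(-28 + (-44 + (12 + 2*0))) = ((⅙)*(-1/12)*496)*(-28 + (-44 + (12 + 0))) = -62*(-28 + (-44 + 12))/9 = -62*(-28 - 32)/9 = -62/9*(-60) = 1240/3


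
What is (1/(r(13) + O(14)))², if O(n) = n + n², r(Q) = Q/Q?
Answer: 1/44521 ≈ 2.2461e-5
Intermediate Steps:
r(Q) = 1
(1/(r(13) + O(14)))² = (1/(1 + 14*(1 + 14)))² = (1/(1 + 14*15))² = (1/(1 + 210))² = (1/211)² = 1/44521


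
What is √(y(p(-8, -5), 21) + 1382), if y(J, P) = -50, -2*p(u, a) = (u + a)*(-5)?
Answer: 6*√37 ≈ 36.497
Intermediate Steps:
p(u, a) = 5*a/2 + 5*u/2 (p(u, a) = -(u + a)*(-5)/2 = -(a + u)*(-5)/2 = -(-5*a - 5*u)/2 = 5*a/2 + 5*u/2)
√(y(p(-8, -5), 21) + 1382) = √(-50 + 1382) = √1332 = 6*√37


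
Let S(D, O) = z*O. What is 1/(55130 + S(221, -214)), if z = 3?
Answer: 1/54488 ≈ 1.8353e-5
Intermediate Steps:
S(D, O) = 3*O
1/(55130 + S(221, -214)) = 1/(55130 + 3*(-214)) = 1/(55130 - 642) = 1/54488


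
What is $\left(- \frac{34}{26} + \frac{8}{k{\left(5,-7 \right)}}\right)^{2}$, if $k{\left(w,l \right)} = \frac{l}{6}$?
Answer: $\frac{552049}{8281} \approx 66.665$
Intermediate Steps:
$k{\left(w,l \right)} = \frac{l}{6}$ ($k{\left(w,l \right)} = l \frac{1}{6} = \frac{l}{6}$)
$\left(- \frac{34}{26} + \frac{8}{k{\left(5,-7 \right)}}\right)^{2} = \left(- \frac{34}{26} + \frac{8}{\frac{1}{6} \left(-7\right)}\right)^{2} = \left(\left(-34\right) \frac{1}{26} + \frac{8}{- \frac{7}{6}}\right)^{2} = \left(- \frac{17}{13} + 8 \left(- \frac{6}{7}\right)\right)^{2} = \left(- \frac{17}{13} - \frac{48}{7}\right)^{2} = \left(- \frac{743}{91}\right)^{2} = \frac{552049}{8281}$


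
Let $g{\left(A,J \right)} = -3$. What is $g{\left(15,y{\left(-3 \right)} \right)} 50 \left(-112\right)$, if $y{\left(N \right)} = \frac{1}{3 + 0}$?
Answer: $16800$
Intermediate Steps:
$y{\left(N \right)} = \frac{1}{3}$
$g{\left(15,y{\left(-3 \right)} \right)} 50 \left(-112\right) = \left(-3\right) 50 \left(-112\right) = \left(-150\right) \left(-112\right) = 16800$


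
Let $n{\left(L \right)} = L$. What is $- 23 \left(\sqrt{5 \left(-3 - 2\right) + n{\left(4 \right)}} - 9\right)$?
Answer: $207 - 23 i \sqrt{21} \approx 207.0 - 105.4 i$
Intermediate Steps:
$- 23 \left(\sqrt{5 \left(-3 - 2\right) + n{\left(4 \right)}} - 9\right) = - 23 \left(\sqrt{5 \left(-3 - 2\right) + 4} - 9\right) = - 23 \left(\sqrt{5 \left(-5\right) + 4} - 9\right) = - 23 \left(\sqrt{-25 + 4} - 9\right) = - 23 \left(\sqrt{-21} - 9\right) = - 23 \left(i \sqrt{21} - 9\right) = - 23 \left(-9 + i \sqrt{21}\right) = 207 - 23 i \sqrt{21}$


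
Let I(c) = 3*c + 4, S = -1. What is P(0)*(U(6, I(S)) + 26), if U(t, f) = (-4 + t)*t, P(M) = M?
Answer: 0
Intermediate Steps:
I(c) = 4 + 3*c
U(t, f) = t*(-4 + t)
P(0)*(U(6, I(S)) + 26) = 0*(6*(-4 + 6) + 26) = 0*(6*2 + 26) = 0*(12 + 26) = 0*38 = 0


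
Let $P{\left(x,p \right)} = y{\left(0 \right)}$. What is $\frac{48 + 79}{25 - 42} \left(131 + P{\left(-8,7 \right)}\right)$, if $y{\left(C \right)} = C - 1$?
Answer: $- \frac{16510}{17} \approx -971.18$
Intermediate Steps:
$y{\left(C \right)} = -1 + C$ ($y{\left(C \right)} = C - 1 = -1 + C$)
$P{\left(x,p \right)} = -1$ ($P{\left(x,p \right)} = -1 + 0 = -1$)
$\frac{48 + 79}{25 - 42} \left(131 + P{\left(-8,7 \right)}\right) = \frac{48 + 79}{25 - 42} \left(131 - 1\right) = \frac{127}{-17} \cdot 130 = 127 \left(- \frac{1}{17}\right) 130 = \left(- \frac{127}{17}\right) 130 = - \frac{16510}{17}$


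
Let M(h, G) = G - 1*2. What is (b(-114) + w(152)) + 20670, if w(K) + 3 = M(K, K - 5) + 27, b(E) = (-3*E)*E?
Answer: -18149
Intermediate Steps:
b(E) = -3*E²
M(h, G) = -2 + G (M(h, G) = G - 2 = -2 + G)
w(K) = 17 + K (w(K) = -3 + ((-2 + (K - 5)) + 27) = -3 + ((-2 + (-5 + K)) + 27) = -3 + ((-7 + K) + 27) = -3 + (20 + K) = 17 + K)
(b(-114) + w(152)) + 20670 = (-3*(-114)² + (17 + 152)) + 20670 = (-3*12996 + 169) + 20670 = (-38988 + 169) + 20670 = -38819 + 20670 = -18149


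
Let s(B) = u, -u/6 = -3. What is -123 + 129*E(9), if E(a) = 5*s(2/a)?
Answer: 11487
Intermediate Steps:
u = 18 (u = -6*(-3) = 18)
s(B) = 18
E(a) = 90 (E(a) = 5*18 = 90)
-123 + 129*E(9) = -123 + 129*90 = -123 + 11610 = 11487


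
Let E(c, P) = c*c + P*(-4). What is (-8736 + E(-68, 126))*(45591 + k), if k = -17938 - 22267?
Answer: -24861776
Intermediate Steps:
k = -40205
E(c, P) = c² - 4*P
(-8736 + E(-68, 126))*(45591 + k) = (-8736 + ((-68)² - 4*126))*(45591 - 40205) = (-8736 + (4624 - 504))*5386 = (-8736 + 4120)*5386 = -4616*5386 = -24861776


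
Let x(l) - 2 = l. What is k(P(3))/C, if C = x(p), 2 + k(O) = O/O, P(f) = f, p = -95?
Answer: 1/93 ≈ 0.010753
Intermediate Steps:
x(l) = 2 + l
k(O) = -1 (k(O) = -2 + O/O = -2 + 1 = -1)
C = -93 (C = 2 - 95 = -93)
k(P(3))/C = -1/(-93) = -1*(-1/93) = 1/93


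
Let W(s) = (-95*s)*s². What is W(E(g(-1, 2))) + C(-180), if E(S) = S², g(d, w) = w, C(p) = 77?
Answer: -6003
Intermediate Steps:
W(s) = -95*s³
W(E(g(-1, 2))) + C(-180) = -95*(2²)³ + 77 = -95*4³ + 77 = -95*64 + 77 = -6080 + 77 = -6003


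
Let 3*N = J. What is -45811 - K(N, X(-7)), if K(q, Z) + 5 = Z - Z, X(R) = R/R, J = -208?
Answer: -45806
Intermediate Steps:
N = -208/3 (N = (⅓)*(-208) = -208/3 ≈ -69.333)
X(R) = 1
K(q, Z) = -5 (K(q, Z) = -5 + (Z - Z) = -5 + 0 = -5)
-45811 - K(N, X(-7)) = -45811 - 1*(-5) = -45811 + 5 = -45806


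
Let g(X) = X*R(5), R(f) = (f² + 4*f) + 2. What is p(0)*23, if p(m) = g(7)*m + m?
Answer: 0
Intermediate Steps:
R(f) = 2 + f² + 4*f
g(X) = 47*X (g(X) = X*(2 + 5² + 4*5) = X*(2 + 25 + 20) = X*47 = 47*X)
p(m) = 330*m (p(m) = (47*7)*m + m = 329*m + m = 330*m)
p(0)*23 = (330*0)*23 = 0*23 = 0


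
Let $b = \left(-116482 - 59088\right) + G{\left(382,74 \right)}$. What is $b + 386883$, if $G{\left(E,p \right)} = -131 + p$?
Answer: $211256$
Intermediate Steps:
$b = -175627$ ($b = \left(-116482 - 59088\right) + \left(-131 + 74\right) = -175570 - 57 = -175627$)
$b + 386883 = -175627 + 386883 = 211256$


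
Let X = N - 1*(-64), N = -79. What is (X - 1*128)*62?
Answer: -8866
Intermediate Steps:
X = -15 (X = -79 - 1*(-64) = -79 + 64 = -15)
(X - 1*128)*62 = (-15 - 1*128)*62 = (-15 - 128)*62 = -143*62 = -8866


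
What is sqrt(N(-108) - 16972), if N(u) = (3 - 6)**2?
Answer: I*sqrt(16963) ≈ 130.24*I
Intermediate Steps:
N(u) = 9 (N(u) = (-3)**2 = 9)
sqrt(N(-108) - 16972) = sqrt(9 - 16972) = sqrt(-16963) = I*sqrt(16963)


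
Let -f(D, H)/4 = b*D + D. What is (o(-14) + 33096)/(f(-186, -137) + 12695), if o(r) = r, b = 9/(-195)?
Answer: 2150330/871303 ≈ 2.4679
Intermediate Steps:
b = -3/65 (b = 9*(-1/195) = -3/65 ≈ -0.046154)
f(D, H) = -248*D/65 (f(D, H) = -4*(-3*D/65 + D) = -248*D/65)
(o(-14) + 33096)/(f(-186, -137) + 12695) = (-14 + 33096)/(-248/65*(-186) + 12695) = 33082/(46128/65 + 12695) = 33082/(871303/65) = 33082*(65/871303) = 2150330/871303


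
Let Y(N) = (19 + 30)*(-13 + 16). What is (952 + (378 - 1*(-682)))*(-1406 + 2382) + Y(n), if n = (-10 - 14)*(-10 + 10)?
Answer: 1963859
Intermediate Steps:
n = 0 (n = -24*0 = 0)
Y(N) = 147 (Y(N) = 49*3 = 147)
(952 + (378 - 1*(-682)))*(-1406 + 2382) + Y(n) = (952 + (378 - 1*(-682)))*(-1406 + 2382) + 147 = (952 + (378 + 682))*976 + 147 = (952 + 1060)*976 + 147 = 2012*976 + 147 = 1963712 + 147 = 1963859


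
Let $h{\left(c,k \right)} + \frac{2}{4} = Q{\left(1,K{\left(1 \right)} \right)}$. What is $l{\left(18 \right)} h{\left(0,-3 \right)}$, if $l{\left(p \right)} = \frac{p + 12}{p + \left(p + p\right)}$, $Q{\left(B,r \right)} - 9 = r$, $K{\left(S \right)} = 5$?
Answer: $\frac{15}{2} \approx 7.5$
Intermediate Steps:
$Q{\left(B,r \right)} = 9 + r$
$h{\left(c,k \right)} = \frac{27}{2}$ ($h{\left(c,k \right)} = - \frac{1}{2} + \left(9 + 5\right) = - \frac{1}{2} + 14 = \frac{27}{2}$)
$l{\left(p \right)} = \frac{12 + p}{3 p}$ ($l{\left(p \right)} = \frac{12 + p}{p + 2 p} = \frac{12 + p}{3 p}$)
$l{\left(18 \right)} h{\left(0,-3 \right)} = \frac{12 + 18}{3 \cdot 18} \cdot \frac{27}{2} = \frac{1}{3} \cdot \frac{1}{18} \cdot 30 \cdot \frac{27}{2} = \frac{5}{9} \cdot \frac{27}{2} = \frac{15}{2}$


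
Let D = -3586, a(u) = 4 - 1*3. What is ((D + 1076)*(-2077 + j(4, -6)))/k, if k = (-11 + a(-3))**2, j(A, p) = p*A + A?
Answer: 526347/10 ≈ 52635.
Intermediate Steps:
a(u) = 1 (a(u) = 4 - 3 = 1)
j(A, p) = A + A*p (j(A, p) = A*p + A = A + A*p)
k = 100 (k = (-11 + 1)**2 = (-10)**2 = 100)
((D + 1076)*(-2077 + j(4, -6)))/k = ((-3586 + 1076)*(-2077 + 4*(1 - 6)))/100 = -2510*(-2077 + 4*(-5))*(1/100) = -2510*(-2077 - 20)*(1/100) = -2510*(-2097)*(1/100) = 5263470*(1/100) = 526347/10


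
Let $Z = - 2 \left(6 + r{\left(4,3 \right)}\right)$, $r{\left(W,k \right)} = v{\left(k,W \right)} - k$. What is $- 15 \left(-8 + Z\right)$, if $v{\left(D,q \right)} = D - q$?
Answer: $180$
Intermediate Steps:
$r{\left(W,k \right)} = - W$ ($r{\left(W,k \right)} = \left(k - W\right) - k = - W$)
$Z = -4$ ($Z = - 2 \left(6 - 4\right) = \left(-2\right) 2 = -4$)
$- 15 \left(-8 + Z\right) = - 15 \left(-8 - 4\right) = \left(-15\right) \left(-12\right) = 180$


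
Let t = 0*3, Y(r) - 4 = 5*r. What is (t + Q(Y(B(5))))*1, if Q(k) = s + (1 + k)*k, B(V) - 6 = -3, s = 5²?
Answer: 405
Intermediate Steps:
s = 25
B(V) = 3 (B(V) = 6 - 3 = 3)
Y(r) = 4 + 5*r
t = 0
Q(k) = 25 + k*(1 + k) (Q(k) = 25 + (1 + k)*k = 25 + k*(1 + k))
(t + Q(Y(B(5))))*1 = (0 + (25 + (4 + 5*3) + (4 + 5*3)²))*1 = (0 + (25 + (4 + 15) + (4 + 15)²))*1 = (0 + (25 + 19 + 19²))*1 = (0 + (25 + 19 + 361))*1 = (0 + 405)*1 = 405*1 = 405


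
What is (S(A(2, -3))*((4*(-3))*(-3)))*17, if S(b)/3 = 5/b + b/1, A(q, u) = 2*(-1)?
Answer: -8262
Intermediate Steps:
A(q, u) = -2
S(b) = 3*b + 15/b (S(b) = 3*(5/b + b/1) = 3*(5/b + b*1) = 3*(5/b + b) = 3*(b + 5/b) = 3*b + 15/b)
(S(A(2, -3))*((4*(-3))*(-3)))*17 = ((3*(-2) + 15/(-2))*((4*(-3))*(-3)))*17 = ((-6 + 15*(-½))*(-12*(-3)))*17 = ((-6 - 15/2)*36)*17 = -27/2*36*17 = -486*17 = -8262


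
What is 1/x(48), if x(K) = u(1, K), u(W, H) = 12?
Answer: 1/12 ≈ 0.083333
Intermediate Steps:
x(K) = 12
1/x(48) = 1/12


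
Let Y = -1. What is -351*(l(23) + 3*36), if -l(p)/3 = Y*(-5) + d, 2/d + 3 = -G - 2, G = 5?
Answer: -164268/5 ≈ -32854.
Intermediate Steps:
d = -⅕ (d = 2/(-3 + (-1*5 - 2)) = 2/(-3 + (-5 - 2)) = 2/(-3 - 7) = 2/(-10) = 2*(-⅒) = -⅕ ≈ -0.20000)
l(p) = -72/5 (l(p) = -3*(-1*(-5) - ⅕) = -3*(5 - ⅕) = -3*24/5 = -72/5)
-351*(l(23) + 3*36) = -351*(-72/5 + 3*36) = -351*(-72/5 + 108) = -351*468/5 = -164268/5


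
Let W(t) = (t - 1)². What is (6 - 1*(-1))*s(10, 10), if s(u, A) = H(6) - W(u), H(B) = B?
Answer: -525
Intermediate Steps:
W(t) = (-1 + t)²
s(u, A) = 6 - (-1 + u)²
(6 - 1*(-1))*s(10, 10) = (6 - 1*(-1))*(6 - (-1 + 10)²) = (6 + 1)*(6 - 1*9²) = 7*(6 - 1*81) = 7*(6 - 81) = 7*(-75) = -525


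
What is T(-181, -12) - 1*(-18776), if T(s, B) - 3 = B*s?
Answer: 20951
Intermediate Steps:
T(s, B) = 3 + B*s
T(-181, -12) - 1*(-18776) = (3 - 12*(-181)) - 1*(-18776) = (3 + 2172) + 18776 = 2175 + 18776 = 20951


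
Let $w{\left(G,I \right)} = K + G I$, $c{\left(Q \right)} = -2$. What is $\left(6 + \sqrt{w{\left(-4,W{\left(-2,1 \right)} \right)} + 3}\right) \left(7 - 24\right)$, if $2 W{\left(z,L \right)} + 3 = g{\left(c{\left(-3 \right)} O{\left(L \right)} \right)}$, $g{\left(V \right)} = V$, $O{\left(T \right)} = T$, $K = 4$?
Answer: $-102 - 17 \sqrt{17} \approx -172.09$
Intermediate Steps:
$W{\left(z,L \right)} = - \frac{3}{2} - L$ ($W{\left(z,L \right)} = - \frac{3}{2} + \frac{\left(-2\right) L}{2} = - \frac{3}{2} - L$)
$w{\left(G,I \right)} = 4 + G I$
$\left(6 + \sqrt{w{\left(-4,W{\left(-2,1 \right)} \right)} + 3}\right) \left(7 - 24\right) = \left(6 + \sqrt{\left(4 - 4 \left(- \frac{3}{2} - 1\right)\right) + 3}\right) \left(7 - 24\right) = \left(6 + \sqrt{\left(4 - 4 \left(- \frac{3}{2} - 1\right)\right) + 3}\right) \left(-17\right) = \left(6 + \sqrt{\left(4 - -10\right) + 3}\right) \left(-17\right) = \left(6 + \sqrt{\left(4 + 10\right) + 3}\right) \left(-17\right) = \left(6 + \sqrt{14 + 3}\right) \left(-17\right) = \left(6 + \sqrt{17}\right) \left(-17\right) = -102 - 17 \sqrt{17}$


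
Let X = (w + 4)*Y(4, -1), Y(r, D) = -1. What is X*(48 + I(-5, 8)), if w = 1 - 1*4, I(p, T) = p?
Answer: -43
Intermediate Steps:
w = -3 (w = 1 - 4 = -3)
X = -1 (X = (-3 + 4)*(-1) = 1*(-1) = -1)
X*(48 + I(-5, 8)) = -(48 - 5) = -1*43 = -43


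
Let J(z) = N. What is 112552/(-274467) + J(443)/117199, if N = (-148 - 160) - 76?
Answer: -13296377176/32167257933 ≈ -0.41335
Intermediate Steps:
N = -384 (N = -308 - 76 = -384)
J(z) = -384
112552/(-274467) + J(443)/117199 = 112552/(-274467) - 384/117199 = 112552*(-1/274467) - 384*1/117199 = -112552/274467 - 384/117199 = -13296377176/32167257933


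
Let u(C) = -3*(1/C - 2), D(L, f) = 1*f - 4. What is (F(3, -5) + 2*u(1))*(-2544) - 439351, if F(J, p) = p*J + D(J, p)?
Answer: -393559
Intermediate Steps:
D(L, f) = -4 + f (D(L, f) = f - 4 = -4 + f)
u(C) = 6 - 3/C (u(C) = -3*(-2 + 1/C) = 6 - 3/C)
F(J, p) = -4 + p + J*p (F(J, p) = p*J + (-4 + p) = J*p + (-4 + p) = -4 + p + J*p)
(F(3, -5) + 2*u(1))*(-2544) - 439351 = ((-4 - 5 + 3*(-5)) + 2*(6 - 3/1))*(-2544) - 439351 = ((-4 - 5 - 15) + 2*(6 - 3*1))*(-2544) - 439351 = (-24 + 2*(6 - 3))*(-2544) - 439351 = (-24 + 2*3)*(-2544) - 439351 = (-24 + 6)*(-2544) - 439351 = -18*(-2544) - 439351 = 45792 - 439351 = -393559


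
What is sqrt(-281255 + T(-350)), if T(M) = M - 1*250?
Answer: I*sqrt(281855) ≈ 530.9*I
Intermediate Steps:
T(M) = -250 + M (T(M) = M - 250 = -250 + M)
sqrt(-281255 + T(-350)) = sqrt(-281255 + (-250 - 350)) = sqrt(-281255 - 600) = sqrt(-281855) = I*sqrt(281855)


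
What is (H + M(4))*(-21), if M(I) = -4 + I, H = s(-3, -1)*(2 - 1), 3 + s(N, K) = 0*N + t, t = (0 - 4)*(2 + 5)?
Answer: 651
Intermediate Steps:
t = -28 (t = -4*7 = -28)
s(N, K) = -31 (s(N, K) = -3 + (0*N - 28) = -3 + (0 - 28) = -3 - 28 = -31)
H = -31 (H = -31*(2 - 1) = -31*1 = -31)
(H + M(4))*(-21) = (-31 + (-4 + 4))*(-21) = (-31 + 0)*(-21) = -31*(-21) = 651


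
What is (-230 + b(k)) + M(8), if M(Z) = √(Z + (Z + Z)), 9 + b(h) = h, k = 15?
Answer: -224 + 2*√6 ≈ -219.10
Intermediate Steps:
b(h) = -9 + h
M(Z) = √3*√Z (M(Z) = √(Z + 2*Z) = √(3*Z) = √3*√Z)
(-230 + b(k)) + M(8) = (-230 + (-9 + 15)) + √3*√8 = (-230 + 6) + √3*(2*√2) = -224 + 2*√6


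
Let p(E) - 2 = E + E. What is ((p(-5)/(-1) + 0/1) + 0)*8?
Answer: 64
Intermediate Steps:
p(E) = 2 + 2*E (p(E) = 2 + (E + E) = 2 + 2*E)
((p(-5)/(-1) + 0/1) + 0)*8 = (((2 + 2*(-5))/(-1) + 0/1) + 0)*8 = (((2 - 10)*(-1) + 0*1) + 0)*8 = ((-8*(-1) + 0) + 0)*8 = ((8 + 0) + 0)*8 = (8 + 0)*8 = 8*8 = 64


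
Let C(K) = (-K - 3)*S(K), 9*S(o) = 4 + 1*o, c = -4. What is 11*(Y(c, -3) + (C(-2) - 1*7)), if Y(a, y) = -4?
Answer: -1111/9 ≈ -123.44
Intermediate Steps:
S(o) = 4/9 + o/9 (S(o) = (4 + 1*o)/9 = (4 + o)/9 = 4/9 + o/9)
C(K) = (-3 - K)*(4/9 + K/9) (C(K) = (-K - 3)*(4/9 + K/9) = (-3 - K)*(4/9 + K/9))
11*(Y(c, -3) + (C(-2) - 1*7)) = 11*(-4 + (-(3 - 2)*(4 - 2)/9 - 1*7)) = 11*(-4 + (-⅑*1*2 - 7)) = 11*(-4 + (-2/9 - 7)) = 11*(-4 - 65/9) = 11*(-101/9) = -1111/9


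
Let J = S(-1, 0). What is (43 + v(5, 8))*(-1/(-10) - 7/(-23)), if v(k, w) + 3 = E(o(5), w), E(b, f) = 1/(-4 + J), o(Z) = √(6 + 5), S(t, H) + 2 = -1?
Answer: 25947/1610 ≈ 16.116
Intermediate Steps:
S(t, H) = -3 (S(t, H) = -2 - 1 = -3)
J = -3
o(Z) = √11
E(b, f) = -⅐ (E(b, f) = 1/(-4 - 3) = 1/(-7) = -⅐)
v(k, w) = -22/7 (v(k, w) = -3 - ⅐ = -22/7)
(43 + v(5, 8))*(-1/(-10) - 7/(-23)) = (43 - 22/7)*(-1/(-10) - 7/(-23)) = 279*(-1*(-⅒) - 7*(-1/23))/7 = 279*(⅒ + 7/23)/7 = (279/7)*(93/230) = 25947/1610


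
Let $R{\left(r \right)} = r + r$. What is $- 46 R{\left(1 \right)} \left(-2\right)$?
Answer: $184$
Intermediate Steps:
$R{\left(r \right)} = 2 r$
$- 46 R{\left(1 \right)} \left(-2\right) = - 46 \cdot 2 \cdot 1 \left(-2\right) = \left(-46\right) 2 \left(-2\right) = \left(-92\right) \left(-2\right) = 184$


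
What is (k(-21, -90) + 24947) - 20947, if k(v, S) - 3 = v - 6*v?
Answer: 4108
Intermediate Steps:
k(v, S) = 3 - 5*v (k(v, S) = 3 + (v - 6*v) = 3 - 5*v)
(k(-21, -90) + 24947) - 20947 = ((3 - 5*(-21)) + 24947) - 20947 = ((3 + 105) + 24947) - 20947 = (108 + 24947) - 20947 = 25055 - 20947 = 4108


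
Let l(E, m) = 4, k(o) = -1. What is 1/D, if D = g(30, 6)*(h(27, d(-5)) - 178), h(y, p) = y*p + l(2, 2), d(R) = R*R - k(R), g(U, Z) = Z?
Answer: 1/3168 ≈ 0.00031566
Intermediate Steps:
d(R) = 1 + R² (d(R) = R*R - 1*(-1) = R² + 1 = 1 + R²)
h(y, p) = 4 + p*y (h(y, p) = y*p + 4 = p*y + 4 = 4 + p*y)
D = 3168 (D = 6*((4 + (1 + (-5)²)*27) - 178) = 6*((4 + (1 + 25)*27) - 178) = 6*((4 + 26*27) - 178) = 6*((4 + 702) - 178) = 6*(706 - 178) = 6*528 = 3168)
1/D = 1/3168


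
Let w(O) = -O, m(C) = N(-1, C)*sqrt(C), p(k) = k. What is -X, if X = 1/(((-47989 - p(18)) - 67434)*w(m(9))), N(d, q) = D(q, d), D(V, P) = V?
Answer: -1/3116907 ≈ -3.2083e-7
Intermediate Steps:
N(d, q) = q
m(C) = C**(3/2) (m(C) = C*sqrt(C) = C**(3/2))
X = 1/3116907 (X = 1/(((-47989 - 1*18) - 67434)*((-9**(3/2)))) = 1/(((-47989 - 18) - 67434)*((-1*27))) = 1/(-48007 - 67434*(-27)) = -1/27/(-115441) = -1/115441*(-1/27) = 1/3116907 ≈ 3.2083e-7)
-X = -1*1/3116907 = -1/3116907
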